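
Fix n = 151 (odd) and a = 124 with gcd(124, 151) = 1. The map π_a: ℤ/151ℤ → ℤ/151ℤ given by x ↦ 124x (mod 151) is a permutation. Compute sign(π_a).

+1

Trace 59: π^k(59) = [59, 68, 127, 44, 20, 64, 84] for k=0..6.
π_124 has 7 disjoint cycles with lengths [25, 25, 25, 25, 25, 25, 1] on {0,…,150}.
Σ(ℓ_i−1) = 151−7 = 144; sign = (−1)^144 = +1.
Check: (124/151) = +1 by Zolotarev.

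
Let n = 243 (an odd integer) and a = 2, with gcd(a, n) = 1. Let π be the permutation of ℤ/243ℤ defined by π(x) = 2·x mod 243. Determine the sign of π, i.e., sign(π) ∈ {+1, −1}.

Orbit of 55 under x↦2x: [55, 110, 220, 197, 151, 59, 118]… (length divides ord_243(2)).
Decompose π into cycles: lengths [162, 54, 18, 6, 2, 1] (6 cycles, including the fixed point 0).
sign(π) = (−1)^{n − #cycles} = (−1)^{243−6} = (−1)^237 = -1.
The Jacobi symbol (2|243) = -1 (Zolotarev) agrees.

-1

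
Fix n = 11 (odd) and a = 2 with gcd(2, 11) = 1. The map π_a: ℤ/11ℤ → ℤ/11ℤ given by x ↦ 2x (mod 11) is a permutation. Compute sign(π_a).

-1

Orbit of 8 under x↦2x: [8, 5, 10, 9, 7, 3, 6]… (length divides ord_11(2)).
Decompose π into cycles: lengths [10, 1] (2 cycles, including the fixed point 0).
11 − 2 = 9 transpositions; sign(π) = (−1)^9 = -1.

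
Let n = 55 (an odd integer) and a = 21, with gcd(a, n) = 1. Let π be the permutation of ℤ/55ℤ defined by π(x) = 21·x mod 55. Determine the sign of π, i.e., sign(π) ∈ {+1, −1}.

Start at x=1: 1 → 21 → 1 (one orbit).
Decompose π into cycles: lengths [2, 2, 2, 2, 2, 2, 2, 2, 2, 2, 2, 2, 2, 2, 2, 2, 2, 2, 2, 2, 2, 2, 2, 2, 2, 1, 1, 1, 1, 1] (30 cycles, including the fixed point 0).
n − c = 55 − 30 = 25; sign = (−1)^25 = -1.

-1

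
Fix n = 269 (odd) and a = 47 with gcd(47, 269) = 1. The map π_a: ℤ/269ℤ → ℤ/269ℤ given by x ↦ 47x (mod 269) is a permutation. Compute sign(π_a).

Trace 265: π^k(265) = [265, 81, 41, 44, 185, 87, 54] for k=0..6.
Decompose π into cycles: lengths [67, 67, 67, 67, 1] (5 cycles, including the fixed point 0).
269 − 5 = 264 transpositions; sign(π) = (−1)^264 = +1.

+1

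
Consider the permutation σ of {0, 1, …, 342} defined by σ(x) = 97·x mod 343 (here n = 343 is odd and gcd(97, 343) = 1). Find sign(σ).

Orbit of 48 under x↦97x: [48, 197, 244, 1, 97, 148, 293]… (length divides ord_343(97)).
46 cycles of lengths [14, 14, 14, 14, 14, 14, 14, 14, 14, 14, 14, 14, 14, 14, 14, 14, 14, 14, 14, 14, 14, 2, 2, 2, 2, 2, 2, 2, 2, 2, 2, 2, 2, 2, 2, 2, 2, 2, 2, 2, 2, 2, 2, 2, 2, 1].
343 − 46 = 297 transpositions; sign(π) = (−1)^297 = -1.

-1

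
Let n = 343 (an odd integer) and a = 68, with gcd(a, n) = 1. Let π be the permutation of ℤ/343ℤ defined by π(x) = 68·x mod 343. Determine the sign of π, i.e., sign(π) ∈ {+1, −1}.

-1

Start at x=178: 178 → 99 → 215 → 214 → 146 → 324 → 80 → … (one orbit).
Cycle type of π: 42×7 + 6×8 + 1; total 16 cycles.
16 cycles on 343: each ℓ→(−1)^(ℓ−1), product (−1)^327 = -1.
The Jacobi symbol (68|343) = -1 (Zolotarev) agrees.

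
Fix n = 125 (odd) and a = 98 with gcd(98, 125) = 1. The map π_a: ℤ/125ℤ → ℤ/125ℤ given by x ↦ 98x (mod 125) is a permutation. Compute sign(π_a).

Trace 42: π^k(42) = [42, 116, 118, 64, 22, 31, 38] for k=0..6.
Cycle type of π: 100 + 20 + 4 + 1; total 4 cycles.
With 4 cycles on 125 points, sign = (−1)^{125−4} = -1.
The Jacobi symbol (98|125) = -1 (Zolotarev) agrees.

-1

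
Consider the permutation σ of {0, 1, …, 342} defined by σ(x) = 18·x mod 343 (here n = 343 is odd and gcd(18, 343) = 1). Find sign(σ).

Orbit of 1 under x↦18x: [1, 18, 324]… (length divides ord_343(18)).
Cycle type of π: 3×114 + 1; total 115 cycles.
With 115 cycles on 343 points, sign = (−1)^{343−115} = +1.
Via Zolotarev, sign(π_{18}) = (18|343) = +1.

+1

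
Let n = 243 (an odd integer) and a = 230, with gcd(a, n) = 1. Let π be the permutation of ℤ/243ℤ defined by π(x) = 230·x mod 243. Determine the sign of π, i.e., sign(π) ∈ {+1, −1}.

-1

Trace 28: π^k(28) = [28, 122, 115, 206, 238, 65, 127] for k=0..6.
Cycle lengths of π_230 on ℤ/243ℤ: [162, 54, 18, 6, 2, 1]; 6 cycles in total.
243 − 6 = 237 transpositions; sign(π) = (−1)^237 = -1.
The Jacobi symbol (230|243) = -1 (Zolotarev) agrees.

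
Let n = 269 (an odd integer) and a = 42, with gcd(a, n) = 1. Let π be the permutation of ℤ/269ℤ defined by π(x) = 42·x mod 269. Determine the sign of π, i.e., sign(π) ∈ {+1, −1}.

-1

Orbit of 56 under x↦42x: [56, 200, 61, 141, 4, 168, 62]… (length divides ord_269(42)).
The orbit structure of x ↦ 42x mod 269: 2 orbits of sizes [268, 1].
269 − 2 = 267 transpositions; sign(π) = (−1)^267 = -1.
Zolotarev: (42|269) = -1, matching the cycle-count sign.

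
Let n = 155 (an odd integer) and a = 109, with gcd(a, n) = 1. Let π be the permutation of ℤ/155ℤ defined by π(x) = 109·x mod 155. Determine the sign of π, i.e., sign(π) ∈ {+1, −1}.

Trace 1: π^k(1) = [1, 109, 101, 4, 126, 94, 16] for k=0..6.
Cycle type of π: 10×12 + 5×6 + 2×2 + 1; total 21 cycles.
sign(π) = (−1)^{n − #cycles} = (−1)^{155−21} = (−1)^134 = +1.

+1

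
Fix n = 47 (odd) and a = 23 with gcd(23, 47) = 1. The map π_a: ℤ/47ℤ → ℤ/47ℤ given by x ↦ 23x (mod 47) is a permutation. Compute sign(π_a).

Trace 42: π^k(42) = [42, 26, 34, 30, 32, 31, 8] for k=0..6.
Decompose π into cycles: lengths [46, 1] (2 cycles, including the fixed point 0).
Σ(ℓ_i−1) = 47−2 = 45; sign = (−1)^45 = -1.

-1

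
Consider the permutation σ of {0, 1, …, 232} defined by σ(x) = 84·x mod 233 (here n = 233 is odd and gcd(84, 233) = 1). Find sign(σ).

Orbit of 115 under x↦84x: [115, 107, 134, 72, 223, 92, 39]… (length divides ord_233(84)).
The orbit structure of x ↦ 84x mod 233: 2 orbits of sizes [232, 1].
2 cycles on 233: each ℓ→(−1)^(ℓ−1), product (−1)^231 = -1.
Check: (84/233) = -1 by Zolotarev.

-1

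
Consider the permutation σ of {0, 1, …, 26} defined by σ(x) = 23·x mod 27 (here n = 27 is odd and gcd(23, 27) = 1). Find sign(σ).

Start at x=11: 11 → 10 → 14 → 25 → 8 → 22 → 20 → … (one orbit).
π_23 has 4 disjoint cycles with lengths [18, 6, 2, 1] on {0,…,26}.
n − c = 27 − 4 = 23; sign = (−1)^23 = -1.

-1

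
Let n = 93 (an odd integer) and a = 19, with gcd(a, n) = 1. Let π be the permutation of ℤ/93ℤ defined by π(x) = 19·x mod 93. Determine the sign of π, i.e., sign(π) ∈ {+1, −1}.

Trace 25: π^k(25) = [25, 10, 4, 76, 49, 1, 19] for k=0..6.
Cycle type of π: 15×6 + 1×3; total 9 cycles.
n − c = 93 − 9 = 84; sign = (−1)^84 = +1.
The Jacobi symbol (19|93) = +1 (Zolotarev) agrees.

+1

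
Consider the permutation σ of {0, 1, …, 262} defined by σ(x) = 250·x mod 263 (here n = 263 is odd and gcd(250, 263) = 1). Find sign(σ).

Trace 99: π^k(99) = [99, 28, 162, 261, 26, 188, 186] for k=0..6.
Cycle lengths of π_250 on ℤ/263ℤ: [262, 1]; 2 cycles in total.
2 cycles on 263: each ℓ→(−1)^(ℓ−1), product (−1)^261 = -1.

-1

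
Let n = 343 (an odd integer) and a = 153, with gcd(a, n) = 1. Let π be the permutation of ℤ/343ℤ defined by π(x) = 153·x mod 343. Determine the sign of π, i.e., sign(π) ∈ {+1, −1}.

-1

Trace 337: π^k(337) = [337, 111, 176, 174, 211, 41, 99] for k=0..6.
The orbit structure of x ↦ 153x mod 343: 10 orbits of sizes [98, 98, 98, 14, 14, 14, 2, 2, 2, 1].
343 − 10 = 333 transpositions; sign(π) = (−1)^333 = -1.
(153|343)_J = -1 (Zolotarev's lemma cross-check).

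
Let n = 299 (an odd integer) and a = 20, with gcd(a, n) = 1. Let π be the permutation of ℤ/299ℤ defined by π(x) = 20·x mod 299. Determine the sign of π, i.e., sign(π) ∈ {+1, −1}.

Trace 89: π^k(89) = [89, 285, 19, 81, 125, 108, 67] for k=0..6.
π_20 has 5 disjoint cycles with lengths [132, 132, 22, 12, 1] on {0,…,298}.
sign(π) = (−1)^{n − #cycles} = (−1)^{299−5} = (−1)^294 = +1.

+1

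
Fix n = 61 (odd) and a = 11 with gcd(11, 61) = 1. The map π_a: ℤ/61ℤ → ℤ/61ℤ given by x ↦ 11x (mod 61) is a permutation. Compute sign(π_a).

-1

Start at x=11: 11 → 60 → 50 → 1 → 11 (one orbit).
16 cycles of lengths [4, 4, 4, 4, 4, 4, 4, 4, 4, 4, 4, 4, 4, 4, 4, 1].
Σ(ℓ_i−1) = 61−16 = 45; sign = (−1)^45 = -1.
The Jacobi symbol (11|61) = -1 (Zolotarev) agrees.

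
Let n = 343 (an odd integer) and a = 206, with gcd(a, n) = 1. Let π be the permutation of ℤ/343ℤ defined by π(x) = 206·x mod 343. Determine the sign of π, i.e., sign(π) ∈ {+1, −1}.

-1

Start at x=180: 180 → 36 → 213 → 317 → 132 → 95 → 19 → … (one orbit).
Cycle lengths of π_206 on ℤ/343ℤ: [294, 42, 6, 1]; 4 cycles in total.
Σ(ℓ_i−1) = 343−4 = 339; sign = (−1)^339 = -1.
Zolotarev: (206|343) = -1, matching the cycle-count sign.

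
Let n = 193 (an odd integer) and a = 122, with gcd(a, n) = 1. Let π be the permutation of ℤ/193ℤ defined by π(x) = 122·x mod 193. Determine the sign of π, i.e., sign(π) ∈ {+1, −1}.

Orbit of 88 under x↦122x: [88, 121, 94, 81, 39, 126, 125]… (length divides ord_193(122)).
Cycle type of π: 64×3 + 1; total 4 cycles.
sign(π) = (−1)^{n − #cycles} = (−1)^{193−4} = (−1)^189 = -1.

-1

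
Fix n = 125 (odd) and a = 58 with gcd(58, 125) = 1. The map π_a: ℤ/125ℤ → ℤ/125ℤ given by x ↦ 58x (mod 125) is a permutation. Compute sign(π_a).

Start at x=56: 56 → 123 → 9 → 22 → 26 → 8 → 89 → … (one orbit).
The orbit structure of x ↦ 58x mod 125: 4 orbits of sizes [100, 20, 4, 1].
4 cycles on 125: each ℓ→(−1)^(ℓ−1), product (−1)^121 = -1.
(58|125)_J = -1 (Zolotarev's lemma cross-check).

-1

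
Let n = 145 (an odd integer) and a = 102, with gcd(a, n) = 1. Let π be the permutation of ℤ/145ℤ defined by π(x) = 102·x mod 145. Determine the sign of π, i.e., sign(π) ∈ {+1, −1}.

Orbit of 97 under x↦102x: [97, 34, 133, 81, 142, 129, 108]… (length divides ord_145(102)).
7 cycles of lengths [28, 28, 28, 28, 28, 4, 1].
sign(π) = (−1)^{n − #cycles} = (−1)^{145−7} = (−1)^138 = +1.
(102|145)_J = +1 (Zolotarev's lemma cross-check).

+1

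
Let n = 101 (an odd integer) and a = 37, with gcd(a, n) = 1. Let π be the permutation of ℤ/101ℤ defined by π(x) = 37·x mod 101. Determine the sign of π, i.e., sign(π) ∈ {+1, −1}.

+1

Orbit of 95 under x↦37x: [95, 81, 68, 92, 71, 1, 37]… (length divides ord_101(37)).
Cycle type of π: 25×4 + 1; total 5 cycles.
n − c = 101 − 5 = 96; sign = (−1)^96 = +1.
Zolotarev: (37|101) = +1, matching the cycle-count sign.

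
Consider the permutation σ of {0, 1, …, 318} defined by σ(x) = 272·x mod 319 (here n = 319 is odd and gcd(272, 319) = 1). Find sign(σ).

Orbit of 245 under x↦272x: [245, 288, 181, 106, 122, 8, 262]… (length divides ord_319(272)).
Cycle type of π: 140×2 + 28 + 10 + 1; total 5 cycles.
5 cycles on 319: each ℓ→(−1)^(ℓ−1), product (−1)^314 = +1.
(272|319)_J = +1 (Zolotarev's lemma cross-check).

+1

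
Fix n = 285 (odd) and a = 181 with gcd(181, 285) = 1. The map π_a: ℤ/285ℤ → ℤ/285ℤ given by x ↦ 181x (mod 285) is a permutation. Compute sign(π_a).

-1

Trace 61: π^k(61) = [61, 211, 1, 181, 271, 31, 196] for k=0..6.
π_181 has 30 disjoint cycles with lengths [18, 18, 18, 18, 18, 18, 18, 18, 18, 18, 18, 18, 18, 18, 18, 1, 1, 1, 1, 1, 1, 1, 1, 1, 1, 1, 1, 1, 1, 1] on {0,…,284}.
n − c = 285 − 30 = 255; sign = (−1)^255 = -1.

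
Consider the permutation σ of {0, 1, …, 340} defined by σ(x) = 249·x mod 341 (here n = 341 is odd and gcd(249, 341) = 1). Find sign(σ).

Start at x=280: 280 → 156 → 311 → 32 → 125 → 94 → 218 → … (one orbit).
Cycle type of π: 10×31 + 1×31; total 62 cycles.
Σ(ℓ_i−1) = 341−62 = 279; sign = (−1)^279 = -1.
Check: (249/341) = -1 by Zolotarev.

-1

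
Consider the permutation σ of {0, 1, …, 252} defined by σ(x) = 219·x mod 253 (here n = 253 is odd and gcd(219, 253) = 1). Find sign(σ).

-1

Start at x=131: 131 → 100 → 142 → 232 → 208 → 12 → 98 → … (one orbit).
Decompose π into cycles: lengths [22, 22, 22, 22, 22, 22, 22, 22, 22, 22, 11, 11, 2, 2, 2, 2, 2, 1] (18 cycles, including the fixed point 0).
253 − 18 = 235 transpositions; sign(π) = (−1)^235 = -1.
(219|253)_J = -1 (Zolotarev's lemma cross-check).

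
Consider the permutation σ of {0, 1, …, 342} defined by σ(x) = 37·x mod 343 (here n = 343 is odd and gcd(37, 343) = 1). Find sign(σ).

+1

Orbit of 72 under x↦37x: [72, 263, 127, 240, 305, 309, 114]… (length divides ord_343(37)).
Decompose π into cycles: lengths [147, 147, 21, 21, 3, 3, 1] (7 cycles, including the fixed point 0).
With 7 cycles on 343 points, sign = (−1)^{343−7} = +1.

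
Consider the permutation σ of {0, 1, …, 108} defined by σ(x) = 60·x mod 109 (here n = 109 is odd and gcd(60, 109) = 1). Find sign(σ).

Trace 61: π^k(61) = [61, 63, 74, 80, 4, 22, 12] for k=0..6.
π_60 has 3 disjoint cycles with lengths [54, 54, 1] on {0,…,108}.
Σ(ℓ_i−1) = 109−3 = 106; sign = (−1)^106 = +1.
Zolotarev: (60|109) = +1, matching the cycle-count sign.

+1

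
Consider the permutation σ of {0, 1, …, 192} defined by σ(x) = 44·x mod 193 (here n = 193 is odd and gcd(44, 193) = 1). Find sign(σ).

Orbit of 56 under x↦44x: [56, 148, 143, 116, 86, 117, 130]… (length divides ord_193(44)).
The orbit structure of x ↦ 44x mod 193: 2 orbits of sizes [192, 1].
With 2 cycles on 193 points, sign = (−1)^{193−2} = -1.
(44|193)_J = -1 (Zolotarev's lemma cross-check).

-1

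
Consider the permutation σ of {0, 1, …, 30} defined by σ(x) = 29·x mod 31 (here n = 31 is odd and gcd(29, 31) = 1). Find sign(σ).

Trace 1: π^k(1) = [1, 29, 4, 23, 16, 30, 2] for k=0..6.
Decompose π into cycles: lengths [10, 10, 10, 1] (4 cycles, including the fixed point 0).
4 cycles on 31: each ℓ→(−1)^(ℓ−1), product (−1)^27 = -1.

-1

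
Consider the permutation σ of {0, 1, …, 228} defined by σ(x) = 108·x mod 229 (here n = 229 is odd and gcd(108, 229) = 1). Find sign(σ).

Orbit of 42 under x↦108x: [42, 185, 57, 202, 61, 176, 1]… (length divides ord_229(108)).
Cycle lengths of π_108 on ℤ/229ℤ: [38, 38, 38, 38, 38, 38, 1]; 7 cycles in total.
sign(π) = (−1)^{n − #cycles} = (−1)^{229−7} = (−1)^222 = +1.

+1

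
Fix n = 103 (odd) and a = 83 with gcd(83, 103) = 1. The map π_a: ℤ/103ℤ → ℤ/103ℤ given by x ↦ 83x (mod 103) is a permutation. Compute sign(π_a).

+1

Trace 25: π^k(25) = [25, 15, 9, 26, 98, 100, 60] for k=0..6.
π_83 has 3 disjoint cycles with lengths [51, 51, 1] on {0,…,102}.
Σ(ℓ_i−1) = 103−3 = 100; sign = (−1)^100 = +1.
Via Zolotarev, sign(π_{83}) = (83|103) = +1.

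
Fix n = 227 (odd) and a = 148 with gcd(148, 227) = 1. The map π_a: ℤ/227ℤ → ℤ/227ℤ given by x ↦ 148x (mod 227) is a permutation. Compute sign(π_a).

-1

Start at x=208: 208 → 139 → 142 → 132 → 14 → 29 → 206 → … (one orbit).
Cycle type of π: 226 + 1; total 2 cycles.
n − c = 227 − 2 = 225; sign = (−1)^225 = -1.
Check: (148/227) = -1 by Zolotarev.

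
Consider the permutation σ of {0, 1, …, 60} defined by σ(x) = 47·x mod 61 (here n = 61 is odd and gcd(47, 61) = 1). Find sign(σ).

Start at x=47: 47 → 13 → 1 → 47 (one orbit).
Cycle lengths of π_47 on ℤ/61ℤ: [3, 3, 3, 3, 3, 3, 3, 3, 3, 3, 3, 3, 3, 3, 3, 3, 3, 3, 3, 3, 1]; 21 cycles in total.
sign(π) = (−1)^{n − #cycles} = (−1)^{61−21} = (−1)^40 = +1.
Zolotarev: (47|61) = +1, matching the cycle-count sign.

+1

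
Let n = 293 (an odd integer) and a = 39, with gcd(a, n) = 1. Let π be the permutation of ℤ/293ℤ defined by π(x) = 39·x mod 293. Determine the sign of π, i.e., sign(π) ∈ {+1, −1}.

Trace 81: π^k(81) = [81, 229, 141, 225, 278, 1, 39] for k=0..6.
Cycle type of π: 73×4 + 1; total 5 cycles.
Σ(ℓ_i−1) = 293−5 = 288; sign = (−1)^288 = +1.
The Jacobi symbol (39|293) = +1 (Zolotarev) agrees.

+1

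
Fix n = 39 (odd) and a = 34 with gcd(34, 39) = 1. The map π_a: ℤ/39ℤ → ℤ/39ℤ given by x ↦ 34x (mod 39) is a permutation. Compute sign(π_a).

-1

Start at x=25: 25 → 31 → 1 → 34 → 25 (one orbit).
Decompose π into cycles: lengths [4, 4, 4, 4, 4, 4, 4, 4, 4, 1, 1, 1] (12 cycles, including the fixed point 0).
sign(π) = (−1)^{n − #cycles} = (−1)^{39−12} = (−1)^27 = -1.
The Jacobi symbol (34|39) = -1 (Zolotarev) agrees.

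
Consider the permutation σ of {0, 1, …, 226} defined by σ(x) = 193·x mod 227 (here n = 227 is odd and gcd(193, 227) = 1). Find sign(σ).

-1

Orbit of 215 under x↦193x: [215, 181, 202, 169, 156, 144, 98]… (length divides ord_227(193)).
The orbit structure of x ↦ 193x mod 227: 2 orbits of sizes [226, 1].
n − c = 227 − 2 = 225; sign = (−1)^225 = -1.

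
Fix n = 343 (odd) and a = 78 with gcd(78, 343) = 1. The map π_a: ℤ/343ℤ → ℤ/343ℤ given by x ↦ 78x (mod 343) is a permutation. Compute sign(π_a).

Orbit of 260 under x↦78x: [260, 43, 267, 246, 323, 155, 85]… (length divides ord_343(78)).
Decompose π into cycles: lengths [49, 49, 49, 49, 49, 49, 7, 7, 7, 7, 7, 7, 1, 1, 1, 1, 1, 1, 1] (19 cycles, including the fixed point 0).
n − c = 343 − 19 = 324; sign = (−1)^324 = +1.
Via Zolotarev, sign(π_{78}) = (78|343) = +1.

+1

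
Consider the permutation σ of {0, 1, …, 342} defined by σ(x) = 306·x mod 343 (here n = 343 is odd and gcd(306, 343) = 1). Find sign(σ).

-1

Trace 152: π^k(152) = [152, 207, 230, 65, 339, 148, 12] for k=0..6.
The orbit structure of x ↦ 306x mod 343: 4 orbits of sizes [294, 42, 6, 1].
sign(π) = (−1)^{n − #cycles} = (−1)^{343−4} = (−1)^339 = -1.
Zolotarev: (306|343) = -1, matching the cycle-count sign.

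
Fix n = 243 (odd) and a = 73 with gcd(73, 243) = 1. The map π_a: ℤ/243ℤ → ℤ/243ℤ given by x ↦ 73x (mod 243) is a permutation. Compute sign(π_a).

+1

Trace 127: π^k(127) = [127, 37, 28, 100, 10, 1, 73] for k=0..6.
π_73 has 27 disjoint cycles with lengths [27, 27, 27, 27, 27, 27, 9, 9, 9, 9, 9, 9, 3, 3, 3, 3, 3, 3, 1, 1, 1, 1, 1, 1, 1, 1, 1] on {0,…,242}.
With 27 cycles on 243 points, sign = (−1)^{243−27} = +1.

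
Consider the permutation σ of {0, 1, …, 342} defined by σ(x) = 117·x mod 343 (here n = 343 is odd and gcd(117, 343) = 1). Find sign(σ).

-1

Start at x=215: 215 → 116 → 195 → 177 → 129 → 1 → 117 → … (one orbit).
Decompose π into cycles: lengths [42, 42, 42, 42, 42, 42, 42, 6, 6, 6, 6, 6, 6, 6, 6, 1] (16 cycles, including the fixed point 0).
343 − 16 = 327 transpositions; sign(π) = (−1)^327 = -1.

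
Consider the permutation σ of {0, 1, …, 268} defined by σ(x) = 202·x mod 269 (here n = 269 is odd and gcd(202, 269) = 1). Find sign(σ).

Start at x=53: 53 → 215 → 121 → 232 → 58 → 149 → 239 → … (one orbit).
π_202 has 3 disjoint cycles with lengths [134, 134, 1] on {0,…,268}.
sign(π) = (−1)^{n − #cycles} = (−1)^{269−3} = (−1)^266 = +1.
The Jacobi symbol (202|269) = +1 (Zolotarev) agrees.

+1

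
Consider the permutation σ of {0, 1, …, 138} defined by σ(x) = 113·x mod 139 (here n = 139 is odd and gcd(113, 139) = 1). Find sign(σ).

+1

Trace 125: π^k(125) = [125, 86, 127, 34, 89, 49, 116] for k=0..6.
Decompose π into cycles: lengths [69, 69, 1] (3 cycles, including the fixed point 0).
3 cycles on 139: each ℓ→(−1)^(ℓ−1), product (−1)^136 = +1.
Via Zolotarev, sign(π_{113}) = (113|139) = +1.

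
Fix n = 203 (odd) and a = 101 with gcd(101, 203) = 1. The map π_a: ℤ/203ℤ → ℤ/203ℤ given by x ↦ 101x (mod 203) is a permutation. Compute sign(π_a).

Orbit of 157 under x↦101x: [157, 23, 90, 158, 124, 141, 31]… (length divides ord_203(101)).
Cycle lengths of π_101 on ℤ/203ℤ: [84, 84, 28, 6, 1]; 5 cycles in total.
5 cycles on 203: each ℓ→(−1)^(ℓ−1), product (−1)^198 = +1.
Zolotarev: (101|203) = +1, matching the cycle-count sign.

+1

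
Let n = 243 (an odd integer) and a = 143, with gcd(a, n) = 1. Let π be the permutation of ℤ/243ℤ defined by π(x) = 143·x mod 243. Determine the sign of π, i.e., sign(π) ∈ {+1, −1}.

Orbit of 154 under x↦143x: [154, 152, 109, 35, 145, 80, 19]… (length divides ord_243(143)).
π_143 has 14 disjoint cycles with lengths [54, 54, 54, 18, 18, 18, 6, 6, 6, 2, 2, 2, 2, 1] on {0,…,242}.
243 − 14 = 229 transpositions; sign(π) = (−1)^229 = -1.
Check: (143/243) = -1 by Zolotarev.

-1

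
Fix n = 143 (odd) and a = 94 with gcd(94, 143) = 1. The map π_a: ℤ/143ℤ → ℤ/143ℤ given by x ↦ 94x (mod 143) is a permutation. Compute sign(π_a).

Orbit of 81 under x↦94x: [81, 35, 1, 94, 113, 40, 42]… (length divides ord_143(94)).
The orbit structure of x ↦ 94x mod 143: 10 orbits of sizes [30, 30, 30, 30, 10, 3, 3, 3, 3, 1].
n − c = 143 − 10 = 133; sign = (−1)^133 = -1.
Zolotarev: (94|143) = -1, matching the cycle-count sign.

-1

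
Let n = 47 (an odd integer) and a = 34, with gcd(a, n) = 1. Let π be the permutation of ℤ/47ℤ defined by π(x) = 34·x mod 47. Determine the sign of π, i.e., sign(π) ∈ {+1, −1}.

+1

Orbit of 34 under x↦34x: [34, 28, 12, 32, 7, 3, 8]… (length divides ord_47(34)).
Cycle lengths of π_34 on ℤ/47ℤ: [23, 23, 1]; 3 cycles in total.
sign(π) = (−1)^{n − #cycles} = (−1)^{47−3} = (−1)^44 = +1.
The Jacobi symbol (34|47) = +1 (Zolotarev) agrees.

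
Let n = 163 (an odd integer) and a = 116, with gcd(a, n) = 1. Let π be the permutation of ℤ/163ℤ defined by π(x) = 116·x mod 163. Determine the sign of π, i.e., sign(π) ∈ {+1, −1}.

-1

Start at x=30: 30 → 57 → 92 → 77 → 130 → 84 → 127 → … (one orbit).
The orbit structure of x ↦ 116x mod 163: 2 orbits of sizes [162, 1].
Σ(ℓ_i−1) = 163−2 = 161; sign = (−1)^161 = -1.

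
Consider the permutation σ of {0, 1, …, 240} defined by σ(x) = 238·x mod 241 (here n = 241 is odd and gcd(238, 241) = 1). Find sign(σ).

+1

Trace 233: π^k(233) = [233, 24, 169, 216, 75, 16, 193] for k=0..6.
The orbit structure of x ↦ 238x mod 241: 3 orbits of sizes [120, 120, 1].
With 3 cycles on 241 points, sign = (−1)^{241−3} = +1.
Via Zolotarev, sign(π_{238}) = (238|241) = +1.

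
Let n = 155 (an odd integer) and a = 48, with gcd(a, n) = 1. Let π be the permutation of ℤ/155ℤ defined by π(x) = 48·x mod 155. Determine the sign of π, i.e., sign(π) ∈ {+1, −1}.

+1

Start at x=123: 123 → 14 → 52 → 16 → 148 → 129 → 147 → … (one orbit).
Cycle lengths of π_48 on ℤ/155ℤ: [60, 60, 30, 4, 1]; 5 cycles in total.
n − c = 155 − 5 = 150; sign = (−1)^150 = +1.
(48|155)_J = +1 (Zolotarev's lemma cross-check).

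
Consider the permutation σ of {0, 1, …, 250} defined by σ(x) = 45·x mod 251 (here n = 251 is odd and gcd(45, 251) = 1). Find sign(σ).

+1

Start at x=94: 94 → 214 → 92 → 124 → 58 → 100 → 233 → … (one orbit).
3 cycles of lengths [125, 125, 1].
251 − 3 = 248 transpositions; sign(π) = (−1)^248 = +1.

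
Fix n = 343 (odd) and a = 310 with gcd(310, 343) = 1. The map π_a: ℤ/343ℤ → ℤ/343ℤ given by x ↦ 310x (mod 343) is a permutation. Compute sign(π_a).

+1

Orbit of 123 under x↦310x: [123, 57, 177, 333, 330, 86, 249]… (length divides ord_343(310)).
π_310 has 7 disjoint cycles with lengths [147, 147, 21, 21, 3, 3, 1] on {0,…,342}.
Σ(ℓ_i−1) = 343−7 = 336; sign = (−1)^336 = +1.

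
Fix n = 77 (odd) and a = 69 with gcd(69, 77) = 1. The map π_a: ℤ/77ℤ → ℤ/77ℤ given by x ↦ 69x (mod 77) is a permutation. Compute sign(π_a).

Trace 64: π^k(64) = [64, 27, 15, 34, 36, 20, 71] for k=0..6.
12 cycles of lengths [10, 10, 10, 10, 10, 10, 5, 5, 2, 2, 2, 1].
sign(π) = (−1)^{n − #cycles} = (−1)^{77−12} = (−1)^65 = -1.
The Jacobi symbol (69|77) = -1 (Zolotarev) agrees.

-1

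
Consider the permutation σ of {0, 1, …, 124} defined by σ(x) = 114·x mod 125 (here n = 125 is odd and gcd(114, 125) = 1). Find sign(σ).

Orbit of 61 under x↦114x: [61, 79, 6, 59, 101, 14, 96]… (length divides ord_125(114)).
Cycle type of π: 50×2 + 10×2 + 2×2 + 1; total 7 cycles.
n − c = 125 − 7 = 118; sign = (−1)^118 = +1.
Via Zolotarev, sign(π_{114}) = (114|125) = +1.

+1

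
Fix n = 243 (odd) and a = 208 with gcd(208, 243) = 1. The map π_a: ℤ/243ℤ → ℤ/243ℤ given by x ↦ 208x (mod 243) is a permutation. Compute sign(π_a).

+1

Trace 154: π^k(154) = [154, 199, 82, 46, 91, 217, 181] for k=0..6.
Cycle lengths of π_208 on ℤ/243ℤ: [27, 27, 27, 27, 27, 27, 9, 9, 9, 9, 9, 9, 3, 3, 3, 3, 3, 3, 1, 1, 1, 1, 1, 1, 1, 1, 1]; 27 cycles in total.
27 cycles on 243: each ℓ→(−1)^(ℓ−1), product (−1)^216 = +1.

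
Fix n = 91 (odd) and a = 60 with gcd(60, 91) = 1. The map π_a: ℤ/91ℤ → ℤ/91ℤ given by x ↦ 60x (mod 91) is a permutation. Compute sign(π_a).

Start at x=51: 51 → 57 → 53 → 86 → 64 → 18 → 79 → … (one orbit).
Cycle type of π: 12×6 + 4×3 + 3×2 + 1; total 12 cycles.
Σ(ℓ_i−1) = 91−12 = 79; sign = (−1)^79 = -1.
Check: (60/91) = -1 by Zolotarev.

-1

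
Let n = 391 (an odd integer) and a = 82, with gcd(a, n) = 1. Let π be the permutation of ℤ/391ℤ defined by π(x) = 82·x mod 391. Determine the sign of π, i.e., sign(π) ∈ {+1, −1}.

-1

Start at x=307: 307 → 150 → 179 → 211 → 98 → 216 → 117 → … (one orbit).
Cycle type of π: 176×2 + 16 + 11×2 + 1; total 6 cycles.
n − c = 391 − 6 = 385; sign = (−1)^385 = -1.
Zolotarev: (82|391) = -1, matching the cycle-count sign.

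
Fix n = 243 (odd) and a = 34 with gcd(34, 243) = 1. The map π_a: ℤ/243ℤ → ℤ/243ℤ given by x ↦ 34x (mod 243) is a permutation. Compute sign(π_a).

+1

Trace 121: π^k(121) = [121, 226, 151, 31, 82, 115, 22] for k=0..6.
Cycle type of π: 81×2 + 27×2 + 9×2 + 3×2 + 1×3; total 11 cycles.
n − c = 243 − 11 = 232; sign = (−1)^232 = +1.
The Jacobi symbol (34|243) = +1 (Zolotarev) agrees.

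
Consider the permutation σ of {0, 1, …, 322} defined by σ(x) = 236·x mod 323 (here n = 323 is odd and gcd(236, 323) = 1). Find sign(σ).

-1

Start at x=191: 191 → 179 → 254 → 189 → 30 → 297 → 1 → … (one orbit).
18 cycles of lengths [24, 24, 24, 24, 24, 24, 24, 24, 24, 24, 24, 24, 8, 8, 6, 6, 6, 1].
Σ(ℓ_i−1) = 323−18 = 305; sign = (−1)^305 = -1.
(236|323)_J = -1 (Zolotarev's lemma cross-check).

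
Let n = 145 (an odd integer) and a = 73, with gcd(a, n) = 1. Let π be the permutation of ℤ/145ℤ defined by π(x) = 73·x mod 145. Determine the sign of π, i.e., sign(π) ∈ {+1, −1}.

+1

Trace 73: π^k(73) = [73, 109, 127, 136, 68, 34, 17] for k=0..6.
π_73 has 7 disjoint cycles with lengths [28, 28, 28, 28, 28, 4, 1] on {0,…,144}.
sign(π) = (−1)^{n − #cycles} = (−1)^{145−7} = (−1)^138 = +1.
Check: (73/145) = +1 by Zolotarev.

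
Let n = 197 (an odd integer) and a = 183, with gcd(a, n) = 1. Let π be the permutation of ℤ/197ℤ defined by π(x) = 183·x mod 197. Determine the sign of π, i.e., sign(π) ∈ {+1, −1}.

Start at x=14: 14 → 1 → 183 → 196 → 14 (one orbit).
Cycle type of π: 4×49 + 1; total 50 cycles.
sign(π) = (−1)^{n − #cycles} = (−1)^{197−50} = (−1)^147 = -1.
(183|197)_J = -1 (Zolotarev's lemma cross-check).

-1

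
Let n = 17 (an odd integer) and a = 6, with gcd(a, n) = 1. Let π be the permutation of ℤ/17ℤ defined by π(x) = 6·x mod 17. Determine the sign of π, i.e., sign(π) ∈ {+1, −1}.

Trace 14: π^k(14) = [14, 16, 11, 15, 5, 13, 10] for k=0..6.
π_6 has 2 disjoint cycles with lengths [16, 1] on {0,…,16}.
17 − 2 = 15 transpositions; sign(π) = (−1)^15 = -1.
The Jacobi symbol (6|17) = -1 (Zolotarev) agrees.

-1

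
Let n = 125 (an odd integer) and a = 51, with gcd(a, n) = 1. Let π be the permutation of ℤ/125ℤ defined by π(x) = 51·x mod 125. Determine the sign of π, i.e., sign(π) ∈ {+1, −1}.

Orbit of 51 under x↦51x: [51, 101, 26, 76, 1]… (length divides ord_125(51)).
π_51 has 45 disjoint cycles with lengths [5, 5, 5, 5, 5, 5, 5, 5, 5, 5, 5, 5, 5, 5, 5, 5, 5, 5, 5, 5, 1, 1, 1, 1, 1, 1, 1, 1, 1, 1, 1, 1, 1, 1, 1, 1, 1, 1, 1, 1, 1, 1, 1, 1, 1] on {0,…,124}.
Σ(ℓ_i−1) = 125−45 = 80; sign = (−1)^80 = +1.
(51|125)_J = +1 (Zolotarev's lemma cross-check).

+1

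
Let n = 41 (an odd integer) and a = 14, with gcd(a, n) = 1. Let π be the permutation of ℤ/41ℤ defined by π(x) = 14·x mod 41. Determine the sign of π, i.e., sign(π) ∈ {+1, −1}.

Orbit of 14 under x↦14x: [14, 32, 38, 40, 27, 9, 3]… (length divides ord_41(14)).
π_14 has 6 disjoint cycles with lengths [8, 8, 8, 8, 8, 1] on {0,…,40}.
Σ(ℓ_i−1) = 41−6 = 35; sign = (−1)^35 = -1.

-1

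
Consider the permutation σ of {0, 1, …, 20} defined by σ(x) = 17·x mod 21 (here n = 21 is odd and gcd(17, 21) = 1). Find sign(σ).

+1

Start at x=5: 5 → 1 → 17 → 16 → 20 → 4 → 5 (one orbit).
π_17 has 5 disjoint cycles with lengths [6, 6, 6, 2, 1] on {0,…,20}.
With 5 cycles on 21 points, sign = (−1)^{21−5} = +1.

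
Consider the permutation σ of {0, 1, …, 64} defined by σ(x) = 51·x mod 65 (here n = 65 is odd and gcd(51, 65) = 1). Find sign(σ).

Trace 51: π^k(51) = [51, 1] for k=0..1.
35 cycles of lengths [2, 2, 2, 2, 2, 2, 2, 2, 2, 2, 2, 2, 2, 2, 2, 2, 2, 2, 2, 2, 2, 2, 2, 2, 2, 2, 2, 2, 2, 2, 1, 1, 1, 1, 1].
With 35 cycles on 65 points, sign = (−1)^{65−35} = +1.
Check: (51/65) = +1 by Zolotarev.

+1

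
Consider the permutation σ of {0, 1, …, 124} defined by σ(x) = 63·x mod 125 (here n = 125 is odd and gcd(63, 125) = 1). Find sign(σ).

Start at x=119: 119 → 122 → 61 → 93 → 109 → 117 → 121 → … (one orbit).
π_63 has 4 disjoint cycles with lengths [100, 20, 4, 1] on {0,…,124}.
Σ(ℓ_i−1) = 125−4 = 121; sign = (−1)^121 = -1.
Zolotarev: (63|125) = -1, matching the cycle-count sign.

-1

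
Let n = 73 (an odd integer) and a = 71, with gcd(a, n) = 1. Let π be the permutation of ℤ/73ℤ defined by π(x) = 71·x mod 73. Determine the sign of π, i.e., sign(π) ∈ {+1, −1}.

+1

Orbit of 57 under x↦71x: [57, 32, 9, 55, 36, 1, 71]… (length divides ord_73(71)).
Decompose π into cycles: lengths [18, 18, 18, 18, 1] (5 cycles, including the fixed point 0).
With 5 cycles on 73 points, sign = (−1)^{73−5} = +1.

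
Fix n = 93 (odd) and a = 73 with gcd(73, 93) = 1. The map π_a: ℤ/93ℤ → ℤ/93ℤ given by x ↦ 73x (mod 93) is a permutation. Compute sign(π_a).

Orbit of 88 under x↦73x: [88, 7, 46, 10, 79, 1, 73]… (length divides ord_93(73)).
Cycle type of π: 30×3 + 1×3; total 6 cycles.
Σ(ℓ_i−1) = 93−6 = 87; sign = (−1)^87 = -1.
(73|93)_J = -1 (Zolotarev's lemma cross-check).

-1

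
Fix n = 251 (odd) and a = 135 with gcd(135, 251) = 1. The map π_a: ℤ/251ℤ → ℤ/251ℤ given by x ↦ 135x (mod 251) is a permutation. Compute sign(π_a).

Trace 217: π^k(217) = [217, 179, 69, 28, 15, 17, 36] for k=0..6.
Cycle type of π: 125×2 + 1; total 3 cycles.
Σ(ℓ_i−1) = 251−3 = 248; sign = (−1)^248 = +1.
Via Zolotarev, sign(π_{135}) = (135|251) = +1.

+1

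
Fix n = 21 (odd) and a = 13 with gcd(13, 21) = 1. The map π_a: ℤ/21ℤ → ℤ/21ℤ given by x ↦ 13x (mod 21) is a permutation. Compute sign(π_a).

-1

Trace 1: π^k(1) = [1, 13] for k=0..1.
The orbit structure of x ↦ 13x mod 21: 12 orbits of sizes [2, 2, 2, 2, 2, 2, 2, 2, 2, 1, 1, 1].
sign(π) = (−1)^{n − #cycles} = (−1)^{21−12} = (−1)^9 = -1.
Check: (13/21) = -1 by Zolotarev.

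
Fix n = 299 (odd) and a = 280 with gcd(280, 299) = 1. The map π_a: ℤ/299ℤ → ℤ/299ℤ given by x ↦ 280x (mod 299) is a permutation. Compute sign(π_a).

Trace 163: π^k(163) = [163, 192, 239, 243, 167, 116, 188] for k=0..6.
Cycle type of π: 132×2 + 12 + 11×2 + 1; total 6 cycles.
With 6 cycles on 299 points, sign = (−1)^{299−6} = -1.

-1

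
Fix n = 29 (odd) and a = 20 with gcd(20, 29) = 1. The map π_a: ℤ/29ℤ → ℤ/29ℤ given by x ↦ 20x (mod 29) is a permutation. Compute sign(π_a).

+1

Start at x=7: 7 → 24 → 16 → 1 → 20 → 23 → 25 → 7 (one orbit).
The orbit structure of x ↦ 20x mod 29: 5 orbits of sizes [7, 7, 7, 7, 1].
29 − 5 = 24 transpositions; sign(π) = (−1)^24 = +1.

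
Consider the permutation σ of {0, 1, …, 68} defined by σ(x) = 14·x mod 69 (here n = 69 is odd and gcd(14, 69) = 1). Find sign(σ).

+1

Start at x=4: 4 → 56 → 25 → 5 → 1 → 14 → 58 → … (one orbit).
The orbit structure of x ↦ 14x mod 69: 5 orbits of sizes [22, 22, 22, 2, 1].
69 − 5 = 64 transpositions; sign(π) = (−1)^64 = +1.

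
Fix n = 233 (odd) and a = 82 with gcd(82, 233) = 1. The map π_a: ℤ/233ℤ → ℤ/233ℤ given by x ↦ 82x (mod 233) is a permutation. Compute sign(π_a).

-1

Trace 30: π^k(30) = [30, 130, 175, 137, 50, 139, 214] for k=0..6.
π_82 has 2 disjoint cycles with lengths [232, 1] on {0,…,232}.
233 − 2 = 231 transpositions; sign(π) = (−1)^231 = -1.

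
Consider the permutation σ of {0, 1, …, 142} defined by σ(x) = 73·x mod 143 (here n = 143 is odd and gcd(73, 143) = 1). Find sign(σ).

+1

Trace 138: π^k(138) = [138, 64, 96, 1, 73, 38, 57] for k=0..6.
π_73 has 11 disjoint cycles with lengths [20, 20, 20, 20, 20, 20, 10, 4, 4, 4, 1] on {0,…,142}.
With 11 cycles on 143 points, sign = (−1)^{143−11} = +1.
Check: (73/143) = +1 by Zolotarev.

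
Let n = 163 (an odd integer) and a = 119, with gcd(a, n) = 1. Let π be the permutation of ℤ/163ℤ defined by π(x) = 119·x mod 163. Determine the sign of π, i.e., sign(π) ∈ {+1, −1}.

Trace 93: π^k(93) = [93, 146, 96, 14, 36, 46, 95] for k=0..6.
Cycle lengths of π_119 on ℤ/163ℤ: [81, 81, 1]; 3 cycles in total.
163 − 3 = 160 transpositions; sign(π) = (−1)^160 = +1.
(119|163)_J = +1 (Zolotarev's lemma cross-check).

+1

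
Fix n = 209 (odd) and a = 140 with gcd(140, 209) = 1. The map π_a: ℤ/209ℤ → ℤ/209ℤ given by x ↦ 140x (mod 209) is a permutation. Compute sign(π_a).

Orbit of 20 under x↦140x: [20, 83, 125, 153, 102, 68, 115]… (length divides ord_209(140)).
Cycle type of π: 30×6 + 10 + 3×6 + 1; total 14 cycles.
sign(π) = (−1)^{n − #cycles} = (−1)^{209−14} = (−1)^195 = -1.
Zolotarev: (140|209) = -1, matching the cycle-count sign.

-1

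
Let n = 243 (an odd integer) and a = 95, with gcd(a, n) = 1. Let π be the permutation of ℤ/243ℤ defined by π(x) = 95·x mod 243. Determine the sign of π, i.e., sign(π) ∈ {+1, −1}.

Orbit of 173 under x↦95x: [173, 154, 50, 133, 242, 148, 209]… (length divides ord_243(95)).
Decompose π into cycles: lengths [162, 54, 18, 6, 2, 1] (6 cycles, including the fixed point 0).
243 − 6 = 237 transpositions; sign(π) = (−1)^237 = -1.

-1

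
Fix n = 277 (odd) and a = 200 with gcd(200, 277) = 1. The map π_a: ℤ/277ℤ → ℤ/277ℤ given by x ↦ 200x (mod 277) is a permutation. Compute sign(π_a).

Orbit of 186 under x↦200x: [186, 82, 57, 43, 13, 107, 71]… (length divides ord_277(200)).
Cycle type of π: 276 + 1; total 2 cycles.
2 cycles on 277: each ℓ→(−1)^(ℓ−1), product (−1)^275 = -1.

-1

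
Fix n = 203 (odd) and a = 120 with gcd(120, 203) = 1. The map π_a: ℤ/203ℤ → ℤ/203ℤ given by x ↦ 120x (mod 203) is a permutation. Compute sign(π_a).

Orbit of 169 under x↦120x: [169, 183, 36, 57, 141, 71, 197]… (length divides ord_203(120)).
π_120 has 21 disjoint cycles with lengths [14, 14, 14, 14, 14, 14, 14, 14, 14, 14, 14, 14, 14, 14, 1, 1, 1, 1, 1, 1, 1] on {0,…,202}.
With 21 cycles on 203 points, sign = (−1)^{203−21} = +1.
(120|203)_J = +1 (Zolotarev's lemma cross-check).

+1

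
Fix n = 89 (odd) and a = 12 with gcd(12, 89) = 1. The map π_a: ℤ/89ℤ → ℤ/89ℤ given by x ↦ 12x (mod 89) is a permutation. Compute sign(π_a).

-1

Trace 1: π^k(1) = [1, 12, 55, 37, 88, 77, 34] for k=0..6.
12 cycles of lengths [8, 8, 8, 8, 8, 8, 8, 8, 8, 8, 8, 1].
n − c = 89 − 12 = 77; sign = (−1)^77 = -1.
Via Zolotarev, sign(π_{12}) = (12|89) = -1.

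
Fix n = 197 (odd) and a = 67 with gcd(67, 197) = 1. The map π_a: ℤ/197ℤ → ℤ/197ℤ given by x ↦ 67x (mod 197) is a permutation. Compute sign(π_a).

Start at x=137: 137 → 117 → 156 → 11 → 146 → 129 → 172 → … (one orbit).
Cycle type of π: 196 + 1; total 2 cycles.
With 2 cycles on 197 points, sign = (−1)^{197−2} = -1.

-1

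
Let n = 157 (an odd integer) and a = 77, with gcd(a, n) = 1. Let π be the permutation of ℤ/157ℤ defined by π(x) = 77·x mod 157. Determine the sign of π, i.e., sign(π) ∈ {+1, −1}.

Orbit of 92 under x↦77x: [92, 19, 50, 82, 34, 106, 155]… (length divides ord_157(77)).
π_77 has 2 disjoint cycles with lengths [156, 1] on {0,…,156}.
2 cycles on 157: each ℓ→(−1)^(ℓ−1), product (−1)^155 = -1.
(77|157)_J = -1 (Zolotarev's lemma cross-check).

-1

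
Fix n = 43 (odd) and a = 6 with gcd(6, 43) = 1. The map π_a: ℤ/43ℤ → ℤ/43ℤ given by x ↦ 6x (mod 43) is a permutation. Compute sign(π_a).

+1

Trace 36: π^k(36) = [36, 1, 6] for k=0..2.
15 cycles of lengths [3, 3, 3, 3, 3, 3, 3, 3, 3, 3, 3, 3, 3, 3, 1].
With 15 cycles on 43 points, sign = (−1)^{43−15} = +1.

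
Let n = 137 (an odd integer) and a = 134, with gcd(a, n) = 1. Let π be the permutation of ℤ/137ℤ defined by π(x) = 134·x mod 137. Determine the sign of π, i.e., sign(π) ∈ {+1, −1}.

Orbit of 58 under x↦134x: [58, 100, 111, 78, 40, 17, 86]… (length divides ord_137(134)).
The orbit structure of x ↦ 134x mod 137: 2 orbits of sizes [136, 1].
137 − 2 = 135 transpositions; sign(π) = (−1)^135 = -1.
Zolotarev: (134|137) = -1, matching the cycle-count sign.

-1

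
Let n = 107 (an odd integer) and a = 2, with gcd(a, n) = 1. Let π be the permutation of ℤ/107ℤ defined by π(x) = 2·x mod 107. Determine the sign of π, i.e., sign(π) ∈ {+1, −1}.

Orbit of 49 under x↦2x: [49, 98, 89, 71, 35, 70, 33]… (length divides ord_107(2)).
π_2 has 2 disjoint cycles with lengths [106, 1] on {0,…,106}.
With 2 cycles on 107 points, sign = (−1)^{107−2} = -1.
Zolotarev: (2|107) = -1, matching the cycle-count sign.

-1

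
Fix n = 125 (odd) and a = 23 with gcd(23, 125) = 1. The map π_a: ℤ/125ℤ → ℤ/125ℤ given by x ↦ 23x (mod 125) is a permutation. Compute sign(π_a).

-1

Trace 114: π^k(114) = [114, 122, 56, 38, 124, 102, 96] for k=0..6.
π_23 has 4 disjoint cycles with lengths [100, 20, 4, 1] on {0,…,124}.
n − c = 125 − 4 = 121; sign = (−1)^121 = -1.
Via Zolotarev, sign(π_{23}) = (23|125) = -1.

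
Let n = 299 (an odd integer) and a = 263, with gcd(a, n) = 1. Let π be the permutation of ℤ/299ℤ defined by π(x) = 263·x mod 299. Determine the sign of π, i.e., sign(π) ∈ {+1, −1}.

-1

Orbit of 159 under x↦263x: [159, 256, 53, 185, 217, 261, 172]… (length divides ord_299(263)).
Cycle type of π: 66×4 + 22 + 3×4 + 1; total 10 cycles.
sign(π) = (−1)^{n − #cycles} = (−1)^{299−10} = (−1)^289 = -1.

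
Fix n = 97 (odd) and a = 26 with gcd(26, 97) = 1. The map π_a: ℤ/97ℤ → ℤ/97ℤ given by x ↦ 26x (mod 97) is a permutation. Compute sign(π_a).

-1

Trace 24: π^k(24) = [24, 42, 25, 68, 22, 87, 31] for k=0..6.
Cycle lengths of π_26 on ℤ/97ℤ: [96, 1]; 2 cycles in total.
97 − 2 = 95 transpositions; sign(π) = (−1)^95 = -1.
(26|97)_J = -1 (Zolotarev's lemma cross-check).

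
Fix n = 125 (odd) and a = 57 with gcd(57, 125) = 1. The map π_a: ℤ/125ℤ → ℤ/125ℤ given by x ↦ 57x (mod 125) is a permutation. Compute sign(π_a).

-1

Orbit of 57 under x↦57x: [57, 124, 68, 1]… (length divides ord_125(57)).
32 cycles of lengths [4, 4, 4, 4, 4, 4, 4, 4, 4, 4, 4, 4, 4, 4, 4, 4, 4, 4, 4, 4, 4, 4, 4, 4, 4, 4, 4, 4, 4, 4, 4, 1].
n − c = 125 − 32 = 93; sign = (−1)^93 = -1.
(57|125)_J = -1 (Zolotarev's lemma cross-check).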